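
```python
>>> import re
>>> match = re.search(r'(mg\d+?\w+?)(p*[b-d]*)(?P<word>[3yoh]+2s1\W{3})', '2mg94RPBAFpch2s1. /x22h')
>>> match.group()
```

'mg94RPBAFpch2s1. /'

The match spans [1:19] → 'mg94RPBAFpch2s1. /'.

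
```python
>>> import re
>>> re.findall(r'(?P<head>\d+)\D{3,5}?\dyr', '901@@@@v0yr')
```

Pattern: one or more of a digit (captured as 'head'); then 3 to 5 of a non-digit (lazy), then a digit, then the literal 'yr'.
Walking the string: at [0:11] match '901@@@@v0yr', group 1 = '901'.
One capturing group, so `findall` returns just the captured substring from the one match — 1 in all.

['901']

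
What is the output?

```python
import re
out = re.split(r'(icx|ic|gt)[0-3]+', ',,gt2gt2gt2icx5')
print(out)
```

Matches to split on: at [2:5] → 'gt2'; at [5:8] → 'gt2'; at [8:11] → 'gt2'.
With a capturing group present, the delimiter's captured portion is kept in the result list.

[',,', 'gt', '', 'gt', '', 'gt', 'icx5']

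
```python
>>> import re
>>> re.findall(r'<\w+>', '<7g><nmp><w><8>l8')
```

['<7g>', '<nmp>', '<w>', '<8>']

Matches: at [0:4] → '<7g>'; at [4:9] → '<nmp>'; at [9:12] → '<w>'; at [12:15] → '<8>'.
No capturing groups, so `findall` returns the 4 full match strings.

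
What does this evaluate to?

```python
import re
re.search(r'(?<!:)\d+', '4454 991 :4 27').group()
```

A negative assertion filters positions out without eating any characters.
Unlike `match`, `search` isn't anchored — it looks for the pattern anywhere in the string.
The match spans [0:4] → '4454'.

'4454'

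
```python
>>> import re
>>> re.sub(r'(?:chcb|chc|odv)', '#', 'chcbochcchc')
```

'#o##'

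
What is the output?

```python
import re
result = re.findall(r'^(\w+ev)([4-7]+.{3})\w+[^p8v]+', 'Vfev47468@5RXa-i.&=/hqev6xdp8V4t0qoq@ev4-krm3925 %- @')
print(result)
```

[('Vfev', '47468@5')]

This matches anchored at the start of the string; then one or more of a word character, then the literal 'ev' (captured); then one or more of a character in [4-7], then exactly 3 of any character (captured); then one or more of a word character, then one or more of any character except [p8v].
Matches: at [0:23] match 'Vfev47468@5RXa-i.&=/hqe', groups = ('Vfev', '47468@5').
Multiple groups make `findall` return tuples — one 2-tuple for the one match.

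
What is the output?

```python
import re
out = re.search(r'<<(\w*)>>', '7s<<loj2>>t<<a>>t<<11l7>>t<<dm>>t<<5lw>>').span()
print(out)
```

(2, 10)

`search` walks the string left to right and returns the first match it finds.
The match spans [2:10] → '<<loj2>>'.
Captured: group 1 = 'loj2'.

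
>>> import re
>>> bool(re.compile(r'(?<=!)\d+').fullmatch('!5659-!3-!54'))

False

The lookaround is zero-width — it requires the adjacent text to match without consuming it, so the asserted text isn't part of the match.
For `fullmatch`, every character of the input must be accounted for by the pattern.
Here there's no way to consume every character, so the call returns None, and `bool(None)` is False.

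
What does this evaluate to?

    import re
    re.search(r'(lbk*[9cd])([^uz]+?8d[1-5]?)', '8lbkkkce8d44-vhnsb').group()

'lbkkkce8d4'

Pattern: the literal 'lb', then zero or more of a literal 'k', then one of [9cd] (captured); then one or more of any character except [uz] (lazy), then the literal '8d', then optionally a character in [1-5] (captured).
Unlike `match`, `search` isn't anchored — it looks for the pattern anywhere in the string.
The match spans [1:11] → 'lbkkkce8d4'.
Captured: group 1 = 'lbkkkc', group 2 = 'e8d4'.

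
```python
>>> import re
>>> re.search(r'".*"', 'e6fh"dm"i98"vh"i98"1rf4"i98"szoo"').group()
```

Unlike `match`, `search` isn't anchored — it looks for the pattern anywhere in the string.
The match spans [4:33] → '"dm"i98"vh"i98"1rf4"i98"szoo"'.

'"dm"i98"vh"i98"1rf4"i98"szoo"'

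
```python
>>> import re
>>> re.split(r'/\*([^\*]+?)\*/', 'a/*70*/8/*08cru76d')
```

['a', '70', '8/*08cru76d']

Matches to split on: at [1:7] → '/*70*/'.
`re.split` interleaves the captured-group text with the surrounding fragments.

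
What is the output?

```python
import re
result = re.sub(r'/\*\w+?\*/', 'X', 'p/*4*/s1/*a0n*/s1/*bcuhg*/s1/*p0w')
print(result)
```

pXs1Xs1Xs1/*p0w

Matches: at [1:6] → '/*4*/'; at [8:15] → '/*a0n*/'; at [17:26] → '/*bcuhg*/'.
`sub` substitutes 'X' at each match site.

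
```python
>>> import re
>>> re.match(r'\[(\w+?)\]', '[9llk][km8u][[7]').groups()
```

With `match`, the pattern is implicitly anchored at the beginning.
The match spans [0:6] → '[9llk]'.
Captured: group 1 = '9llk'.

('9llk',)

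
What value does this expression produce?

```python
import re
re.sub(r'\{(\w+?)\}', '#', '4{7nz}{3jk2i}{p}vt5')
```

Each match is replaced by '#'.

'4###vt5'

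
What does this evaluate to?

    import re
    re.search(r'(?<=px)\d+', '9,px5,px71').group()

'5'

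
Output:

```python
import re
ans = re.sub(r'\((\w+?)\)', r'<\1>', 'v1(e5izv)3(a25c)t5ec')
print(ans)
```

v1<e5izv>3<a25c>t5ec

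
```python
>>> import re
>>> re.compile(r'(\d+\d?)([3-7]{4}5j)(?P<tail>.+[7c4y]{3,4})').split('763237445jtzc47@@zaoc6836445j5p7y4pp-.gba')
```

['', '7632', '37445j', 'tzc47@@zaoc6836445j5p7y4', 'pp-.gba']

Pattern: one or more of a digit, then optionally a digit (captured); then exactly 4 of a character in [3-7], then the literal '5j' (captured); then one or more of any character, then 3 to 4 of one of [7c4y] (captured as 'tail').
Matches to split on: at [0:34] → '763237445jtzc47@@zaoc6836445j5p7y4'.
`re.split` interleaves the captured-group text with the surrounding fragments.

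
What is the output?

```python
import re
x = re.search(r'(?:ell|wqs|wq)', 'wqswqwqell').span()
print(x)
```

(0, 3)

Alternation tries branches left to right and keeps the first one that lets the overall match succeed at that position.
`search` walks the string left to right and returns the first match it finds.
The match spans [0:3] → 'wqs'.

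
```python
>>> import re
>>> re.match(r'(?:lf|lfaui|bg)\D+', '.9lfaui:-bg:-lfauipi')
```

With `match`, the pattern is implicitly anchored at the beginning.
Here position 0 doesn't satisfy it, so the call returns None.

None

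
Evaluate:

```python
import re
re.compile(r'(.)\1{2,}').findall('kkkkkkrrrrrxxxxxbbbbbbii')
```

`\1` is not a pattern — it's the concrete string captured by group 1, re-applied verbatim.
`findall` collects group 1 from each match (4 total).

['k', 'r', 'x', 'b']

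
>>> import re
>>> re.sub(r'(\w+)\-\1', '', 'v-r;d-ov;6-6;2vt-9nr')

`\1` has to match the exact text group 1 already captured.
Matches: at [9:12] → '6-6'.
Each match is replaced by ''.

'v-r;d-ov;;2vt-9nr'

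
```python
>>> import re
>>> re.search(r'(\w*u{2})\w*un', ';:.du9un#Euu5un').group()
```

'Euu5un'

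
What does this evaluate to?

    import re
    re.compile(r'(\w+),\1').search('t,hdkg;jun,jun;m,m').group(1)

After group 1 captures some text, `\1` only succeeds where that same text appears again.
`re.search` tries every starting position until one works.
The match spans [7:14] → 'jun,jun'.
Captured: group 1 = 'jun'.

'jun'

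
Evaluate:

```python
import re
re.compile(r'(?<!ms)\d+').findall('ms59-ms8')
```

['9']

A negative assertion filters positions out without eating any characters.
Scanning left to right: at [3:4] → '9'.
With no groups in the pattern, `findall` gives back each whole match — 1 here.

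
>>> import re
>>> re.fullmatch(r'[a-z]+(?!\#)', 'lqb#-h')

None

The negative lookahead/lookbehind blocks any match where the forbidden context is present.
`fullmatch` succeeds only if the pattern covers the string from start to end.
Here the string isn't matched end-to-end, so the call returns None.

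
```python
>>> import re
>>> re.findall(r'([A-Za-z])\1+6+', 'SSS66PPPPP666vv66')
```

`\1` has to match the exact text group 1 already captured.
With a single group, `findall` returns only what that group captured — 3 items.

['S', 'P', 'v']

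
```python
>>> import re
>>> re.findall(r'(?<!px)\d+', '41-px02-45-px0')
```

`(?!…)`/`(?<!…)` only lets a position through if the neighbouring text does NOT match; no characters are consumed.
Walking the string: at [0:2] → '41'; at [6:7] → '2'; at [8:10] → '45'.
No capturing groups, so `findall` returns the 3 full match strings.

['41', '2', '45']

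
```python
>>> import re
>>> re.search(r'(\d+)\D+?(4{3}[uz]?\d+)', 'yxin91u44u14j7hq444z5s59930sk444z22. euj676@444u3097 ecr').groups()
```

('7', '444z5')

Pattern: one or more of a digit (captured); then one or more of a non-digit (lazy); then exactly 3 of the literal '4', then optionally one of [uz], then one or more of a digit (captured).
`re.search` tries every starting position until one works.
The match spans [13:21] → '7hq444z5'.
Captured: group 1 = '7', group 2 = '444z5'.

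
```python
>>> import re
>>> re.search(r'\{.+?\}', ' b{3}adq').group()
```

'{3}'

The match spans [2:5] → '{3}'.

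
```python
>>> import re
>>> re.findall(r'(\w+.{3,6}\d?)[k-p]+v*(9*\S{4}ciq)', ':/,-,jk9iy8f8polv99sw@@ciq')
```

Pattern: one or more of a word character, then 3 to 6 of any character, then optionally a digit (captured); then one or more of a character in [k-p], then zero or more of a literal 'v'; then zero or more of the literal '9', then exactly 4 of a non-whitespace character, then the literal 'ciq' (captured).
Scanning left to right: at [5:26] match 'jk9iy8f8polv99sw@@ciq', groups = ('jk9iy8f8po', '99sw@@ciq').
2 groups means the one result is a tuple of 2 captured strings — 1 here.

[('jk9iy8f8po', '99sw@@ciq')]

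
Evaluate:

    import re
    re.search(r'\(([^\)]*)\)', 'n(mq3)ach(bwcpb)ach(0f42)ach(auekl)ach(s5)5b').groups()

The match spans [1:6] → '(mq3)'.
Captured: group 1 = 'mq3'.

('mq3',)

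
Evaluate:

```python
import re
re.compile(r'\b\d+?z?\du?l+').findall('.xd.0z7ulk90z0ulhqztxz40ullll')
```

['0z7ul']

The pattern matches a word boundary (`\b`, zero-width); then one or more of a digit (lazy), then optionally a literal 'z', then a digit; then optionally the literal 'u', then one or more of a literal 'l'.
Matches: at [4:9] → '0z7ul'.
Since nothing is captured, `findall` lists the 1 matched substring directly.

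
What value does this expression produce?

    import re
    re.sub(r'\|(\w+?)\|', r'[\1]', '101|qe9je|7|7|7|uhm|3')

The replacement refers to a captured group, so each match is rewritten using its own captured text.

'101[qe9je]7[7]7[uhm]3'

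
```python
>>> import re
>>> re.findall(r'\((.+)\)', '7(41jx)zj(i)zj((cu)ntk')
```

['41jx)zj(i)zj((cu']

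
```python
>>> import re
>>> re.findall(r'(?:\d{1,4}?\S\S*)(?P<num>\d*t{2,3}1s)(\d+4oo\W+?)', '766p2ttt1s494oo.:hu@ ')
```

[('tt1s', '494oo.')]

The pattern matches 1 to 4 of a digit (lazy), then a non-whitespace character, then zero or more of a non-whitespace character (non-capturing group); then zero or more of a digit, then 2 to 3 of the literal 't', then the literal '1s' (captured as 'num'); then one or more of a digit, then the literal '4oo', then one or more of a non-word character (lazy) (captured).
With the lazy modifier that quantifier settles for the fewest repetitions that let the rest of the pattern succeed (the atoms after it are unaffected and can still be greedy).
Walking the string: at [0:16] match '766p2ttt1s494oo.', groups = ('tt1s', '494oo.').
With 2 capturing groups, `findall` returns a 2-tuple per match.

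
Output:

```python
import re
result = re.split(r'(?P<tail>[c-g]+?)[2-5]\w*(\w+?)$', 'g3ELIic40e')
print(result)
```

['', 'g', 'e', '']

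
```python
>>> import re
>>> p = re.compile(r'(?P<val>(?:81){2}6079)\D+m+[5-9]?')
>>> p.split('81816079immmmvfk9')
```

['', '81816079', 'vfk9']

The group in the pattern means `split` returns the separators' captures alongside the pieces.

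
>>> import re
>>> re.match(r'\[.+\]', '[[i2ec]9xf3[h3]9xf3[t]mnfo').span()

With `match`, the pattern is implicitly anchored at the beginning.
The match spans [0:22] → '[[i2ec]9xf3[h3]9xf3[t]'.

(0, 22)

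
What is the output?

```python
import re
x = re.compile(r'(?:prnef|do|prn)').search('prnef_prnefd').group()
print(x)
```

prnef

The regex engine tests alternatives in the order written; an earlier branch that matches wins even if a later one would match more.
Unlike `match`, `search` isn't anchored — it looks for the pattern anywhere in the string.
The match spans [0:5] → 'prnef'.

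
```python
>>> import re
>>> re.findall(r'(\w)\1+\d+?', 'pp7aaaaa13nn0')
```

A backreference is literal: `\1` must see the identical characters the first group matched.
Walking the string: at [0:3] match 'pp7', group 1 = 'p'; at [3:9] match 'aaaaa1', group 1 = 'a'; at [10:13] match 'nn0', group 1 = 'n'.
One capturing group, so `findall` returns just the captured substring from each match — 3 in all.

['p', 'a', 'n']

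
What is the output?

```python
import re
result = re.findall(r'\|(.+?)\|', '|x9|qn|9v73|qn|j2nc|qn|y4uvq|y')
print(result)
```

The `?` after the quantifier makes it lazy — it takes as little as possible before letting the rest of the pattern try.
Walking the string: at [0:4] match '|x9|', group 1 = 'x9'; at [6:12] match '|9v73|', group 1 = '9v73'; at [14:20] match '|j2nc|', group 1 = 'j2nc'; at [22:29] match '|y4uvq|', group 1 = 'y4uvq'.
Because there's exactly one group, `findall` drops the full match and keeps group 1 from each hit.

['x9', '9v73', 'j2nc', 'y4uvq']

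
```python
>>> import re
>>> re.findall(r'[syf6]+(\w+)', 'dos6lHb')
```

['lHb']

Pattern: one or more of one of [syf6]; then one or more of a word character (captured).
Matches: at [2:7] match 's6lHb', group 1 = 'lHb'.
`findall` collects group 1 from the one match (1 total).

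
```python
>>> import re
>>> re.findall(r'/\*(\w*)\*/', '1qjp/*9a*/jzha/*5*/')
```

['9a', '5']

Walking the string: at [4:10] match '/*9a*/', group 1 = '9a'; at [14:19] match '/*5*/', group 1 = '5'.
`findall` collects group 1 from each match (2 total).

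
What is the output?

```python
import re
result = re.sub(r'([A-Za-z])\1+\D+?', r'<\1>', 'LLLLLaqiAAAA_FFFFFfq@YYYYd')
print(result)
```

The backreference `\1` re-matches whatever the first group consumed, character for character.
`\1` in the replacement pulls in group 1's text for each match.

<L>qi<A><F>q@<Y>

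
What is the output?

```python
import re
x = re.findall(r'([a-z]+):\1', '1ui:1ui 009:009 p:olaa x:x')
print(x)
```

['x']

`\1` is not a pattern — it's the concrete string captured by group 1, re-applied verbatim.
Because there's exactly one group, `findall` drops the full match and keeps group 1 from the one hit.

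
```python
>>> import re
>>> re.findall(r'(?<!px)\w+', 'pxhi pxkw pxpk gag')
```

Because the assertion is negative and zero-width, positions next to the forbidden text are skipped.
`findall` yields the raw match text (4 of them) because the pattern has no groups.

['pxhi', 'pxkw', 'pxpk', 'gag']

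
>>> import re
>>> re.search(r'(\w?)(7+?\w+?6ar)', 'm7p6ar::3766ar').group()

This matches optionally a word character (captured); then one or more of the literal '7' (lazy), then one or more of a word character (lazy), then the literal '6ar' (captured).
`search` walks the string left to right and returns the first match it finds.
The match spans [0:6] → 'm7p6ar'.
Captured: group 1 = 'm', group 2 = '7p6ar'.

'm7p6ar'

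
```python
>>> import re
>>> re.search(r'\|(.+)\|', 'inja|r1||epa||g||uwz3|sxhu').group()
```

'|r1||epa||g||uwz3|'

`re.search` scans for the first position where the pattern succeeds.
The match spans [4:22] → '|r1||epa||g||uwz3|'.
Captured: group 1 = 'r1||epa||g||uwz3'.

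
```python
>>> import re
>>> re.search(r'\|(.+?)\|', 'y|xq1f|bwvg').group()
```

'|xq1f|'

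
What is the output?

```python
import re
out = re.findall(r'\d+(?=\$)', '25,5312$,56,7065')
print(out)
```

The `(?=…)`/`(?<=…)` assertion just peeks at neighbouring text; it doesn't advance the match position.
Scanning left to right: at [3:7] → '5312'.
Since nothing is captured, `findall` lists the 1 matched substring directly.

['5312']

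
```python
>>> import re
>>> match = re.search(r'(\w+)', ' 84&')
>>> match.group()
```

This matches one or more of a word character (captured).
`re.search` scans for the first position where the pattern succeeds.
The match spans [1:3] → '84'.
Captured: group 1 = '84'.

'84'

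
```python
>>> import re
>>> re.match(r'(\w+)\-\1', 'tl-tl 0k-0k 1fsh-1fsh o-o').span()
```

`re.match` only tries the pattern at the start of the string.
The match spans [0:5] → 'tl-tl'.

(0, 5)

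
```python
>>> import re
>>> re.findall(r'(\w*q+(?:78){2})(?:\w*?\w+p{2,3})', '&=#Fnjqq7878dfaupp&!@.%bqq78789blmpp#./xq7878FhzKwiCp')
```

Because there's exactly one group, `findall` drops the full match and keeps group 1 from each hit.

['Fnjqq7878', 'bqq7878']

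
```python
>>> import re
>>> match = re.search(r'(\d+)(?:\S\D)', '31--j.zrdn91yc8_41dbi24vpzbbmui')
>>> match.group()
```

The pattern matches one or more of a digit (captured); then a non-whitespace character, then a non-digit (non-capturing group).
`search` walks the string left to right and returns the first match it finds.
The match spans [0:4] → '31--'.
Captured: group 1 = '31'.

'31--'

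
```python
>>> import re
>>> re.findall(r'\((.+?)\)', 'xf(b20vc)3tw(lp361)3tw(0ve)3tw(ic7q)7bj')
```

Scanning left to right: at [2:9] match '(b20vc)', group 1 = 'b20vc'; at [12:19] match '(lp361)', group 1 = 'lp361'; at [22:27] match '(0ve)', group 1 = '0ve'; at [30:36] match '(ic7q)', group 1 = 'ic7q'.
With a single group, `findall` returns only what that group captured — 4 items.

['b20vc', 'lp361', '0ve', 'ic7q']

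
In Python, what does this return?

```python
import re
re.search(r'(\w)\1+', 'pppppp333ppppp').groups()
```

('p',)

`\1` is not a pattern — it's the concrete string captured by group 1, re-applied verbatim.
`search` walks the string left to right and returns the first match it finds.
The match spans [0:6] → 'pppppp'.
Captured: group 1 = 'p'.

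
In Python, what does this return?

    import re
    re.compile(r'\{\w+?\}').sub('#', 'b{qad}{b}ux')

Matches: at [1:6] → '{qad}'; at [6:9] → '{b}'.
Every occurrence is swapped for '#'.

'b##ux'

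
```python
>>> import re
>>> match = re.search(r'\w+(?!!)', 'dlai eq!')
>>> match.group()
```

Because the assertion is negative and zero-width, positions next to the forbidden text are skipped.
`search` walks the string left to right and returns the first match it finds.
The match spans [0:4] → 'dlai'.

'dlai'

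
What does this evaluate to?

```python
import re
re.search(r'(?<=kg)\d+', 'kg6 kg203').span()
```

Because the assertion is zero-width, the text it checks is not consumed and won't appear in the result.
The match spans [2:3] → '6'.

(2, 3)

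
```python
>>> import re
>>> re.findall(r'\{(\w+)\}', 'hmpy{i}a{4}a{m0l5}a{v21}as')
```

`findall` collects group 1 from each match (4 total).

['i', '4', 'm0l5', 'v21']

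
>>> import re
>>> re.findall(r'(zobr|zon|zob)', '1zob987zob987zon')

Scanning left to right: at [1:4] match 'zob', group 1 = 'zob'; at [7:10] match 'zob', group 1 = 'zob'; at [13:16] match 'zon', group 1 = 'zon'.
One capturing group, so `findall` returns just the captured substring from each match — 3 in all.

['zob', 'zob', 'zon']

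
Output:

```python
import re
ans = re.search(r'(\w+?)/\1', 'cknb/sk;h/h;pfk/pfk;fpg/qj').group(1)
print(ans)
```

h

A backreference is literal: `\1` must see the identical characters the first group matched.
`re.search` tries every starting position until one works.
The match spans [8:11] → 'h/h'.
Captured: group 1 = 'h'.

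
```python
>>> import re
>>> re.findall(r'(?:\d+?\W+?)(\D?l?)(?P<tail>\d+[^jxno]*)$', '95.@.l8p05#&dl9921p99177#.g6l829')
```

[('.l', '8p05#&dl9921p99177#.g6l829')]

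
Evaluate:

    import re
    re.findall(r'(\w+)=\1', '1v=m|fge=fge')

['fge']

After group 1 captures some text, `\1` only succeeds where that same text appears again.
With a single group, `findall` returns only what that group captured — 1 item.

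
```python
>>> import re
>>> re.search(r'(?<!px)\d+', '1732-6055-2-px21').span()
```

The negative lookahead/lookbehind blocks any match where the forbidden context is present.
The match spans [0:4] → '1732'.

(0, 4)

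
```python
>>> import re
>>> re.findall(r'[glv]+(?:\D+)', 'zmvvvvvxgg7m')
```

['vvvvvxgg']

Pattern: one or more of one of [glv]; then one or more of a non-digit (non-capturing group).
Walking the string: at [2:10] → 'vvvvvxgg'.
With no groups in the pattern, `findall` gives back each whole match — 1 here.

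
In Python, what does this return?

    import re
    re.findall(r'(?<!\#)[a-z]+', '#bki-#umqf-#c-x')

['ki', 'mqf', 'x']

`(?!…)`/`(?<!…)` only lets a position through if the neighbouring text does NOT match; no characters are consumed.
With no groups in the pattern, `findall` gives back each whole match — 3 here.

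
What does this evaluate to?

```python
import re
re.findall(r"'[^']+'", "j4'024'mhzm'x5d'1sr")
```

["'024'", "'x5d'"]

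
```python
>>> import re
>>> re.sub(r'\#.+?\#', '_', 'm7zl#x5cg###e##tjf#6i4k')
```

'm7zl___6i4k'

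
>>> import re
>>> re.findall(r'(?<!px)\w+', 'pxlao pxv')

['pxlao', 'pxv']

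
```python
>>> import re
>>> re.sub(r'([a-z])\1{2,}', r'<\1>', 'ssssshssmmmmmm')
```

`\1` has to match the exact text group 1 already captured.
Matches: at [0:5] → 'sssss'; at [8:14] → 'mmmmmm'.
Each match is replaced using the text its own group 1 captured.

'<s>hss<m>'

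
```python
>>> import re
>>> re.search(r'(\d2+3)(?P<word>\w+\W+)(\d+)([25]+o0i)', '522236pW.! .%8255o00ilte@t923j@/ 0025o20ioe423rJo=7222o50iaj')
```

This matches a digit, then one or more of the literal '2', then the literal '3' (captured); then one or more of a word character, then one or more of a non-word character (captured as 'word'); then one or more of a digit (captured); then one or more of one of [25], then the literal 'o0i' (captured).
`re.search` scans for the first position where the pattern succeeds.
Here nothing in the string fits, so the call returns None.

None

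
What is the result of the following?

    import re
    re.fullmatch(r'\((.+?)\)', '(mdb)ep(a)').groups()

The match spans [0:10] → '(mdb)ep(a)'.
Captured: group 1 = 'mdb)ep(a'.

('mdb)ep(a',)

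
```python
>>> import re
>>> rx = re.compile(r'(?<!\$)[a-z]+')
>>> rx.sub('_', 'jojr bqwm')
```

Because the assertion is negative and zero-width, positions next to the forbidden text are skipped.
Matches: at [0:4] → 'jojr'; at [5:9] → 'bqwm'.
Every occurrence is swapped for '_'.

'_ _'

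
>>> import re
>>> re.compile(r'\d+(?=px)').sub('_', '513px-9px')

'_px-_px'

Because the assertion is zero-width, the text it checks is not consumed and won't appear in the result.
`sub` substitutes '_' at each match site.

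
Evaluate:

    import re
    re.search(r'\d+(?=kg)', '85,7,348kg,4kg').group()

'348'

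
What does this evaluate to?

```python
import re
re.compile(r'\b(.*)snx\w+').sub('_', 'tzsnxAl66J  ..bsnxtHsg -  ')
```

'_ -  '

This matches a word boundary (`\b`, zero-width); then zero or more of any character (captured); then the literal 'snx', then one or more of a word character.
Matches: at [0:22] → 'tzsnxAl66J  ..bsnxtHsg'.
Each match is replaced by '_'.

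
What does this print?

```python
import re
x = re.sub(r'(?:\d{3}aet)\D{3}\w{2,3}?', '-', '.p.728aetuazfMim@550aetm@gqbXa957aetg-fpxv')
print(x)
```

.p.-im@-Xa-v

The pattern matches exactly 3 of a digit, then the literal 'aet' (non-capturing group); then exactly 3 of a non-digit, then 2 to 3 of a word character (lazy).
The `?` after the quantifier makes it lazy — it takes as little as possible before letting the rest of the pattern try.
Matches: at [3:14] → '728aetuazfM'; at [17:28] → '550aetm@gqb'; at [30:41] → '957aetg-fpx'.
Each match is replaced by '-'.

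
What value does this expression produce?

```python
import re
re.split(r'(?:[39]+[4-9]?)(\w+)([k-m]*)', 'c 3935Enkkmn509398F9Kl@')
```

Pattern: one or more of one of [39], then optionally a character in [4-9] (non-capturing group); then one or more of a word character (captured); then zero or more of a character in [k-m] (captured).
Matches to split on: at [2:22] → '3935Enkkmn509398F9Kl'.
With a capturing group present, the delimiter's captured portion is kept in the result list.

['c ', 'Enkkmn509398F9Kl', '', '@']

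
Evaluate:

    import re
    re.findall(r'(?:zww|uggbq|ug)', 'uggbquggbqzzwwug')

['uggbq', 'uggbq', 'zww', 'ug']

Alternation isn't longest-match — the leftmost alternative that fits at this position is chosen.
Since nothing is captured, `findall` lists the 4 matched substrings directly.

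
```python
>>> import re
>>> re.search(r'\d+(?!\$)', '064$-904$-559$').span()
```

(0, 2)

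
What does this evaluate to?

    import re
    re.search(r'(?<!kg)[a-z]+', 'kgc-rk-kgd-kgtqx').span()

Because the assertion is negative and zero-width, positions next to the forbidden text are skipped.
`re.search` scans for the first position where the pattern succeeds.
The match spans [0:3] → 'kgc'.

(0, 3)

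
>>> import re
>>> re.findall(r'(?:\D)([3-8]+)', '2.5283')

Pattern: a non-digit (non-capturing group); then one or more of a character in [3-8] (captured).
`findall` collects group 1 from the one match (1 total).

['5']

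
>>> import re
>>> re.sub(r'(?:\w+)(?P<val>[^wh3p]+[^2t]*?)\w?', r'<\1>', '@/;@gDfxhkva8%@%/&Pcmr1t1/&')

This matches one or more of a word character (non-capturing group); then one or more of any character except [wh3p], then zero or more of any character except [2t] (lazy) (captured as 'val'); then optionally a word character.
The replacement refers to a captured group, so each match is rewritten using its own captured text.

'@/;@<%@%/&Pcmr1t1/&>'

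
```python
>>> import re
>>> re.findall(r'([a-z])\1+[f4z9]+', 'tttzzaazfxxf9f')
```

['t', 'a', 'x']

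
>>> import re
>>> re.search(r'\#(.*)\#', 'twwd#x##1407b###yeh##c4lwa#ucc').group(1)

'x##1407b###yeh##c4lwa'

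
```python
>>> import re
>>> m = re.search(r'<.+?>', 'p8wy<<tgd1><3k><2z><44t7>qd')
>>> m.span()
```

(4, 11)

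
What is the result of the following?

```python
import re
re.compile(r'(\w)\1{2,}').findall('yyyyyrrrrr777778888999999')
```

['y', 'r', '7', '8', '9']

`\1` is not a pattern — it's the concrete string captured by group 1, re-applied verbatim.
Scanning left to right: at [0:5] match 'yyyyy', group 1 = 'y'; at [5:10] match 'rrrrr', group 1 = 'r'; at [10:15] match '77777', group 1 = '7'; at [15:19] match '8888', group 1 = '8'; at [19:25] match '999999', group 1 = '9'.
One capturing group, so `findall` returns just the captured substring from each match — 5 in all.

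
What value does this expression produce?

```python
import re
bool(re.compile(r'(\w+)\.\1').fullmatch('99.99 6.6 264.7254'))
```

False

`\1` is not a pattern — it's the concrete string captured by group 1, re-applied verbatim.
`re.fullmatch` is like wrapping the pattern in `^…$` (in single-line mode).
Here there's no way to consume every character, so the call returns None, and `bool(None)` is False.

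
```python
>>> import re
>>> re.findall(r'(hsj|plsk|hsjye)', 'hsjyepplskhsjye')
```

['hsj', 'plsk', 'hsj']

Branches in `(...|...)` are attempted left-to-right; the first branch that allows the whole pattern to succeed is taken.
`findall` collects group 1 from each match (3 total).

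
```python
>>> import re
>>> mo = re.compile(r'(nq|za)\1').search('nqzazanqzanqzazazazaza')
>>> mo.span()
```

(2, 6)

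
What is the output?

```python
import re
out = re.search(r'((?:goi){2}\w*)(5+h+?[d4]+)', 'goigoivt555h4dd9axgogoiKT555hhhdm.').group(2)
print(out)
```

The pattern matches the literal 'goi' repeated 2 times, then zero or more of a word character (captured); then one or more of the literal '5', then one or more of the literal 'h' (lazy), then one or more of one of [d4] (captured).
`re.search` tries every starting position until one works.
The match spans [0:32] → 'goigoivt555h4dd9axgogoiKT555hhhd'.
Captured: group 1 = 'goigoivt555h4dd9axgogoiKT55', group 2 = '5hhhd'.

5hhhd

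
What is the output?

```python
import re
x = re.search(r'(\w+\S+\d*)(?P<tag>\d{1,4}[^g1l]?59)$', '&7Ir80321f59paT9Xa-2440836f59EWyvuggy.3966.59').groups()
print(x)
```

Pattern: one or more of a word character, then one or more of a non-whitespace character, then zero or more of a digit (captured); then 1 to 4 of a digit, then optionally any character except [g1l], then the literal '59' (captured as 'tag'); then anchored at the end.
`search` walks the string left to right and returns the first match it finds.
The match spans [1:45] → '7Ir80321f59paT9Xa-2440836f59EWyvuggy.3966.59'.
Captured: group 1 = '7Ir80321f59paT9Xa-2440836f59EWyvuggy.396', group 2 = '6.59'.

('7Ir80321f59paT9Xa-2440836f59EWyvuggy.396', '6.59')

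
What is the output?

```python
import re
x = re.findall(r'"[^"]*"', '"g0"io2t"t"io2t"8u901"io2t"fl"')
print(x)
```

Since nothing is captured, `findall` lists the 4 matched substrings directly.

['"g0"', '"t"', '"8u901"', '"fl"']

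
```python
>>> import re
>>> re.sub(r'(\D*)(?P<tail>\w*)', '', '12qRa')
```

Pattern: zero or more of a non-digit (captured); then zero or more of a word character (captured as 'tail').
Every occurrence is swapped for ''.

''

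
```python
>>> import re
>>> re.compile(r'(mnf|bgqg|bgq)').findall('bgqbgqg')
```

['bgq', 'bgqg']

Branches in `(...|...)` are attempted left-to-right; the first branch that allows the whole pattern to succeed is taken.
Scanning left to right: at [0:3] match 'bgq', group 1 = 'bgq'; at [3:7] match 'bgqg', group 1 = 'bgqg'.
Because there's exactly one group, `findall` drops the full match and keeps group 1 from each hit.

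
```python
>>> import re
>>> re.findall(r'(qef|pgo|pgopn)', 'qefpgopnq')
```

['qef', 'pgo']

Branches in `(...|...)` are attempted left-to-right; the first branch that allows the whole pattern to succeed is taken.
Matches: at [0:3] match 'qef', group 1 = 'qef'; at [3:6] match 'pgo', group 1 = 'pgo'.
One capturing group, so `findall` returns just the captured substring from each match — 2 in all.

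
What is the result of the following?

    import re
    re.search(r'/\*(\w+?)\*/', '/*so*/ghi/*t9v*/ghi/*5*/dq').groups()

('so',)

The match spans [0:6] → '/*so*/'.
Captured: group 1 = 'so'.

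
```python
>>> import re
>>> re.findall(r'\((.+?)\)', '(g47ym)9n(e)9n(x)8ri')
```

['g47ym', 'e', 'x']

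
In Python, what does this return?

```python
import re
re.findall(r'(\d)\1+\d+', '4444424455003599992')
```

The backreference `\1` re-matches whatever the first group consumed, character for character.
`findall` collects group 1 from the one match (1 total).

['4']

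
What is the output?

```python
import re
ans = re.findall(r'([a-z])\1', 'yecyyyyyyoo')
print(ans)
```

['y', 'y', 'y', 'o']

`\1` is not a pattern — it's the concrete string captured by group 1, re-applied verbatim.
Walking the string: at [3:5] match 'yy', group 1 = 'y'; at [5:7] match 'yy', group 1 = 'y'; at [7:9] match 'yy', group 1 = 'y'; at [9:11] match 'oo', group 1 = 'o'.
With a single group, `findall` returns only what that group captured — 4 items.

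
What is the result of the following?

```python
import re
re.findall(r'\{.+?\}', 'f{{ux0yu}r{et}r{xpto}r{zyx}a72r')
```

['{{ux0yu}', '{et}', '{xpto}', '{zyx}']

Because the quantifier is non-greedy, it stops expanding at the earliest point where the rest of the pattern can succeed.
Matches: at [1:9] → '{{ux0yu}'; at [10:14] → '{et}'; at [15:21] → '{xpto}'; at [22:27] → '{zyx}'.
With no groups in the pattern, `findall` gives back each whole match — 4 here.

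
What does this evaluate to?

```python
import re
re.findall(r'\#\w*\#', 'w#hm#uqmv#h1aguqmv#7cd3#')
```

['#hm#', '#h1aguqmv#']

Matches: at [1:5] → '#hm#'; at [9:19] → '#h1aguqmv#'.
Since nothing is captured, `findall` lists the 2 matched substrings directly.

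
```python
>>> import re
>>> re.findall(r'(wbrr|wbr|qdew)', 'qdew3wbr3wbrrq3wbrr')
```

['qdew', 'wbr', 'wbrr', 'wbrr']

Alternation isn't longest-match — the leftmost alternative that fits at this position is chosen.
Walking the string: at [0:4] match 'qdew', group 1 = 'qdew'; at [5:8] match 'wbr', group 1 = 'wbr'; at [9:13] match 'wbrr', group 1 = 'wbrr'; at [15:19] match 'wbrr', group 1 = 'wbrr'.
Because there's exactly one group, `findall` drops the full match and keeps group 1 from each hit.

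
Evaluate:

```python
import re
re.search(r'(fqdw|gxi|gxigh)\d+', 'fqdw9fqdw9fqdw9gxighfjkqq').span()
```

`search` walks the string left to right and returns the first match it finds.
The match spans [0:5] → 'fqdw9'.
Captured: group 1 = 'fqdw'.

(0, 5)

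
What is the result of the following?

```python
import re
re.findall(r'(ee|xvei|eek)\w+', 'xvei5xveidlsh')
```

['xvei']

Matches: at [0:13] match 'xvei5xveidlsh', group 1 = 'xvei'.
With a single group, `findall` returns only what that group captured — 1 item.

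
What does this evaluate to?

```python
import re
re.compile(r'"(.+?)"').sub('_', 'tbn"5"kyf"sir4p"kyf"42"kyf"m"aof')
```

'tbn_kyf_kyf_kyf_aof'

Lazy quantifiers expand one character at a time until the remainder of the pattern can match.
Every occurrence is swapped for '_'.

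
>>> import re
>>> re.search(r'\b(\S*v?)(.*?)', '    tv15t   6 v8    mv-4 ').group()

'tv15t'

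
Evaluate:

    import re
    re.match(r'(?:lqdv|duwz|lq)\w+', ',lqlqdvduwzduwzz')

None

`match` is anchored at position 0; if the pattern doesn't fit there, it returns None.
Here the string doesn't start with a match, so the call returns None.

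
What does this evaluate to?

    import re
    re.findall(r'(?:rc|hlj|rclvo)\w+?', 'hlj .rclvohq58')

['rcl']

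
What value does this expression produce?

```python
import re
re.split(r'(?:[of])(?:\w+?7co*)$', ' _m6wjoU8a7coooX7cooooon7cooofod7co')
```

This matches one of [of] (non-capturing group); then one or more of a word character (lazy), then the literal '7c', then zero or more of a literal 'o' (non-capturing group); then anchored at the end.
Matches to split on: at [6:35] → 'oU8a7coooX7cooooon7cooofod7co'.
`split` removes every match and returns the 2 fragments in between.

[' _m6wj', '']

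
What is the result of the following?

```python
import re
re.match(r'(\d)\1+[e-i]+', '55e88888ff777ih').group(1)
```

The match spans [0:3] → '55e'.
Captured: group 1 = '5'.

'5'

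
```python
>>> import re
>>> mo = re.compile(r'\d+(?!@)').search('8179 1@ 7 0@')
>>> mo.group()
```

Because the assertion is negative and zero-width, positions next to the forbidden text are skipped.
`search` walks the string left to right and returns the first match it finds.
The match spans [0:4] → '8179'.

'8179'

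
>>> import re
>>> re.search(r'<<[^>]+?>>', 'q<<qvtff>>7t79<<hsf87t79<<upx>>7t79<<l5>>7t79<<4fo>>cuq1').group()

'<<qvtff>>'

The match spans [1:10] → '<<qvtff>>'.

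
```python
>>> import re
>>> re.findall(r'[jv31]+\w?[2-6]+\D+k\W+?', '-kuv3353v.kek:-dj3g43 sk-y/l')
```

This matches one or more of one of [jv31], then optionally a word character, then one or more of a character in [2-6]; then one or more of a non-digit, then a literal 'k'; then one or more of a non-word character (lazy).
Lazy quantifiers expand one character at a time until the remainder of the pattern can match.
Scanning left to right: at [3:14] → 'v3353v.kek:'; at [16:25] → 'j3g43 sk-'.
Since nothing is captured, `findall` lists the 2 matched substrings directly.

['v3353v.kek:', 'j3g43 sk-']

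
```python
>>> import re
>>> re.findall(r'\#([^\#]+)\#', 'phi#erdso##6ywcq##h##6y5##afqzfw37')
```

['erdso', '6ywcq', 'h', '6y5']

With a single group, `findall` returns only what that group captured — 4 items.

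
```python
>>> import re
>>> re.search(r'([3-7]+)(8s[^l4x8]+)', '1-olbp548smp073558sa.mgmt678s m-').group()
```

This matches one or more of a character in [3-7] (captured); then the literal '8s', then one or more of any character except [l4x8] (captured).
Unlike `match`, `search` isn't anchored — it looks for the pattern anywhere in the string.
The match spans [6:17] → '548smp07355'.
Captured: group 1 = '54', group 2 = '8smp07355'.

'548smp07355'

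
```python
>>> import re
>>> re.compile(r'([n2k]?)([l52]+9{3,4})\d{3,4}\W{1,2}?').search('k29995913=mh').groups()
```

('k', '2999')

The match spans [0:10] → 'k29995913='.
Captured: group 1 = 'k', group 2 = '2999'.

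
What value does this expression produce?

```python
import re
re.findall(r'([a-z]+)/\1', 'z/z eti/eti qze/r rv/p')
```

`\1` is not a pattern — it's the concrete string captured by group 1, re-applied verbatim.
With a single group, `findall` returns only what that group captured — 2 items.

['z', 'eti']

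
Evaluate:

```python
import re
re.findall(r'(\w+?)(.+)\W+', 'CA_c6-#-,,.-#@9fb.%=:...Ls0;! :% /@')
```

[('C', 'A_c6-#-,,.-#@9fb.%=:...Ls0;! :% /')]

`findall` packs the 2 group values into a tuple for every match.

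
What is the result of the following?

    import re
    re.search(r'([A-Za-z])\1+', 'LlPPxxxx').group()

`\1` has to match the exact text group 1 already captured.
Unlike `match`, `search` isn't anchored — it looks for the pattern anywhere in the string.
The match spans [2:4] → 'PP'.
Captured: group 1 = 'P'.

'PP'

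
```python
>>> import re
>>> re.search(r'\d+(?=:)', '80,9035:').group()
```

'9035'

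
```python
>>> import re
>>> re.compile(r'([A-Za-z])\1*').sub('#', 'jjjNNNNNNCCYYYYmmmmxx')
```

'######'

`\1` has to match the exact text group 1 already captured.
Matches: at [0:3] → 'jjj'; at [3:9] → 'NNNNNN'; at [9:11] → 'CC'; at [11:15] → 'YYYY'; at [15:19] → 'mmmm'; ….
Each match is replaced by '#'.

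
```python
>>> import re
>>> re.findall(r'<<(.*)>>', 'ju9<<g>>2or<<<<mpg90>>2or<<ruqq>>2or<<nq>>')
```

['g>>2or<<<<mpg90>>2or<<ruqq>>2or<<nq']

Because there's exactly one group, `findall` drops the full match and keeps group 1 from the one hit.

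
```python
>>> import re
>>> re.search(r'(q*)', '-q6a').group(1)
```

The match spans [0:0] → ''.
Captured: group 1 = ''.

''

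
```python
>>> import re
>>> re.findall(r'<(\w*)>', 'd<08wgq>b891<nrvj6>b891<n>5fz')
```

One capturing group, so `findall` returns just the captured substring from each match — 3 in all.

['08wgq', 'nrvj6', 'n']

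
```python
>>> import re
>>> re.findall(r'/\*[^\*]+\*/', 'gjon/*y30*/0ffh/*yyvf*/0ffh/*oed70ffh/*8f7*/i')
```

['/*y30*/', '/*yyvf*/', '/*8f7*/']

Since nothing is captured, `findall` lists the 3 matched substrings directly.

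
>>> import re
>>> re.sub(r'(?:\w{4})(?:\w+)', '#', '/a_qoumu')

'/#'

This matches exactly 4 of a word character (non-capturing group); then one or more of a word character (non-capturing group).
`sub` substitutes '#' at each match site.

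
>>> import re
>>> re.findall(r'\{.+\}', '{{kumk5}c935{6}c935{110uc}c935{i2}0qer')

Matches: at [0:34] → '{{kumk5}c935{6}c935{110uc}c935{i2}'.
With no groups in the pattern, `findall` gives back each whole match — 1 here.

['{{kumk5}c935{6}c935{110uc}c935{i2}']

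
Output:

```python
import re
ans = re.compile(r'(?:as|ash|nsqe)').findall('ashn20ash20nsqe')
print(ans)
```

['as', 'as', 'nsqe']

The regex engine tests alternatives in the order written; an earlier branch that matches wins even if a later one would match more.
`findall` yields the raw match text (3 of them) because the pattern has no groups.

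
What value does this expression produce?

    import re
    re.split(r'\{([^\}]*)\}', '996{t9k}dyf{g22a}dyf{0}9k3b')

['996', 't9k', 'dyf', 'g22a', 'dyf', '0', '9k3b']

With a capturing group present, the delimiter's captured portion is kept in the result list.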